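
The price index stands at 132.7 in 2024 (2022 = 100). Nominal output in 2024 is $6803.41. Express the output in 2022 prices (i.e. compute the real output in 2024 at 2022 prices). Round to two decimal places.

Real = Nominal ÷ (Index/100) = 6803.41 ÷ (132.7/100)
     = 6803.41 ÷ 1.327 = 5126.9103

5126.91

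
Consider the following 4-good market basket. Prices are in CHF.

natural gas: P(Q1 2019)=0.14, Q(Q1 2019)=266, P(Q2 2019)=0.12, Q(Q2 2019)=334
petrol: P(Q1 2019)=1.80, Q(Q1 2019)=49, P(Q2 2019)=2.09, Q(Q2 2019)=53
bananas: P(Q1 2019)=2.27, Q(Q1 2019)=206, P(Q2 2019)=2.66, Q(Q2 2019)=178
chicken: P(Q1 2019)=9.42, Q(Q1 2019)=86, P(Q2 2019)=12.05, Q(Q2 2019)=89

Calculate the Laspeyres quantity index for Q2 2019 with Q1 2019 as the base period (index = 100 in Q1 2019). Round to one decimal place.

98.7

Laspeyres quantity index uses base-period prices as weights.
ΣP(Q1 2019)·Q(Q2 2019) = 0.14×334 + 1.80×53 + 2.27×178 + 9.42×89 = 46.76 + 95.4 + 404.06 + 838.38 = 1384.6
ΣP(Q1 2019)·Q(Q1 2019) = 0.14×266 + 1.80×49 + 2.27×206 + 9.42×86 = 37.24 + 88.2 + 467.62 + 810.12 = 1403.18
Index = 1384.6 / 1403.18 × 100 = 98.6759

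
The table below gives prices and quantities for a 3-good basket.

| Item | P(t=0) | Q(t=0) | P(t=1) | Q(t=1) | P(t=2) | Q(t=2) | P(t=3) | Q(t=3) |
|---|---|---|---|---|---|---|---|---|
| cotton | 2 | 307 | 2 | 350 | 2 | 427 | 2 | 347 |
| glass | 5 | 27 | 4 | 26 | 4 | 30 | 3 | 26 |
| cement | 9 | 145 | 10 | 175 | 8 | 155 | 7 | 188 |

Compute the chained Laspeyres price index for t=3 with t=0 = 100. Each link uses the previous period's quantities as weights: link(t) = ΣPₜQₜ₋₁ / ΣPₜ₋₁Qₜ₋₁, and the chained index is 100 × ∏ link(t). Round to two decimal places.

83.63

Link t=0→t=1:
ΣP(t=1)Q(t=0) = 2×307 + 4×27 + 10×145 = 614 + 108 + 1450 = 2172
ΣP(t=0)Q(t=0) = 2×307 + 5×27 + 9×145 = 614 + 135 + 1305 = 2054
link = 2172/2054 = 1.057449
Link t=1→t=2:
ΣP(t=2)Q(t=1) = 2×350 + 4×26 + 8×175 = 700 + 104 + 1400 = 2204
ΣP(t=1)Q(t=1) = 2×350 + 4×26 + 10×175 = 700 + 104 + 1750 = 2554
link = 2204/2554 = 0.862960
Link t=2→t=3:
ΣP(t=3)Q(t=2) = 2×427 + 3×30 + 7×155 = 854 + 90 + 1085 = 2029
ΣP(t=2)Q(t=2) = 2×427 + 4×30 + 8×155 = 854 + 120 + 1240 = 2214
link = 2029/2214 = 0.916441
Chained index = 100 × 1.057449 × 0.862960 × 0.916441 = 83.6285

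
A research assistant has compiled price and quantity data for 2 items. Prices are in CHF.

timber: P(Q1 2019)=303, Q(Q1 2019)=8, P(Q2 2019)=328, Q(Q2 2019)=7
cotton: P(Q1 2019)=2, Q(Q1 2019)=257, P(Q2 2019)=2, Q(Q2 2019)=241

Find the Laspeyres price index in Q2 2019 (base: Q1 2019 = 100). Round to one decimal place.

106.8

Laspeyres price index uses base-period quantities as weights.
ΣP(Q2 2019)·Q(Q1 2019) = 328×8 + 2×257 = 2624 + 514 = 3138
ΣP(Q1 2019)·Q(Q1 2019) = 303×8 + 2×257 = 2424 + 514 = 2938
Index = 3138 / 2938 × 100 = 106.8074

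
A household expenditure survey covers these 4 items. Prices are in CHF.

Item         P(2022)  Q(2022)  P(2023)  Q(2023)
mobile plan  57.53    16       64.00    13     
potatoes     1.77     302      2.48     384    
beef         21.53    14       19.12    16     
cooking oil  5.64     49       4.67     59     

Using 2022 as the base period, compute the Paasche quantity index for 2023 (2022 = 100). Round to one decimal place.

104.2

Paasche quantity index uses current-period prices as weights.
ΣP(2023)·Q(2023) = 64.00×13 + 2.48×384 + 19.12×16 + 4.67×59 = 832 + 952.32 + 305.92 + 275.53 = 2365.77
ΣP(2023)·Q(2022) = 64.00×16 + 2.48×302 + 19.12×14 + 4.67×49 = 1024 + 748.96 + 267.68 + 228.83 = 2269.47
Index = 2365.77 / 2269.47 × 100 = 104.2433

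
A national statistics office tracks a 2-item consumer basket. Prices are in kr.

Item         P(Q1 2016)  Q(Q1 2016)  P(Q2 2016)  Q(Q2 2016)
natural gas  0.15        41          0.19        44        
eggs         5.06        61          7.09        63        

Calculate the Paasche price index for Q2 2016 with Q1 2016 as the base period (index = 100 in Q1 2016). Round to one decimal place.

Paasche price index uses current-period quantities as weights.
ΣP(Q2 2016)·Q(Q2 2016) = 0.19×44 + 7.09×63 = 8.36 + 446.67 = 455.03
ΣP(Q1 2016)·Q(Q2 2016) = 0.15×44 + 5.06×63 = 6.6 + 318.78 = 325.38
Index = 455.03 / 325.38 × 100 = 139.8457

139.8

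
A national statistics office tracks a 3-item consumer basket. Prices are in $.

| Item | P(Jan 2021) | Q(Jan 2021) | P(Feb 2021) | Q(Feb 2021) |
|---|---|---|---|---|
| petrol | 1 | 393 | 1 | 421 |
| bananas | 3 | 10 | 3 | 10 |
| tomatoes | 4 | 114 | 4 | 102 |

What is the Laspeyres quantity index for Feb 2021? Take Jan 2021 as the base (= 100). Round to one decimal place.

97.7

Laspeyres quantity index uses base-period prices as weights.
ΣP(Jan 2021)·Q(Feb 2021) = 1×421 + 3×10 + 4×102 = 421 + 30 + 408 = 859
ΣP(Jan 2021)·Q(Jan 2021) = 1×393 + 3×10 + 4×114 = 393 + 30 + 456 = 879
Index = 859 / 879 × 100 = 97.7247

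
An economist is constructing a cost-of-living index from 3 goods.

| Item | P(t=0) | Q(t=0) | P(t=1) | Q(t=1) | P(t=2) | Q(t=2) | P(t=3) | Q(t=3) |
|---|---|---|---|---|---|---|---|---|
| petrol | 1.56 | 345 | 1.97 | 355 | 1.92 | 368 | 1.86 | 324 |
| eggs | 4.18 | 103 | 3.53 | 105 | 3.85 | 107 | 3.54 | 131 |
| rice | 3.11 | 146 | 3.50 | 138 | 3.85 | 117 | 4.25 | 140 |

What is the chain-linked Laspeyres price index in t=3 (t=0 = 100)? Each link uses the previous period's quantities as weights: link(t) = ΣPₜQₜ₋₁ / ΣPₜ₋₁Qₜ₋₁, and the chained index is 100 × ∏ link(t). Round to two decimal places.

Link t=0→t=1:
ΣP(t=1)Q(t=0) = 1.97×345 + 3.53×103 + 3.50×146 = 679.65 + 363.59 + 511 = 1554.24
ΣP(t=0)Q(t=0) = 1.56×345 + 4.18×103 + 3.11×146 = 538.2 + 430.54 + 454.06 = 1422.8
link = 1554.24/1422.8 = 1.092381
Link t=1→t=2:
ΣP(t=2)Q(t=1) = 1.92×355 + 3.85×105 + 3.85×138 = 681.6 + 404.25 + 531.3 = 1617.15
ΣP(t=1)Q(t=1) = 1.97×355 + 3.53×105 + 3.50×138 = 699.35 + 370.65 + 483 = 1553
link = 1617.15/1553 = 1.041307
Link t=2→t=3:
ΣP(t=3)Q(t=2) = 1.86×368 + 3.54×107 + 4.25×117 = 684.48 + 378.78 + 497.25 = 1560.51
ΣP(t=2)Q(t=2) = 1.92×368 + 3.85×107 + 3.85×117 = 706.56 + 411.95 + 450.45 = 1568.96
link = 1560.51/1568.96 = 0.994614
Chained index = 100 × 1.092381 × 1.041307 × 0.994614 = 113.1378

113.14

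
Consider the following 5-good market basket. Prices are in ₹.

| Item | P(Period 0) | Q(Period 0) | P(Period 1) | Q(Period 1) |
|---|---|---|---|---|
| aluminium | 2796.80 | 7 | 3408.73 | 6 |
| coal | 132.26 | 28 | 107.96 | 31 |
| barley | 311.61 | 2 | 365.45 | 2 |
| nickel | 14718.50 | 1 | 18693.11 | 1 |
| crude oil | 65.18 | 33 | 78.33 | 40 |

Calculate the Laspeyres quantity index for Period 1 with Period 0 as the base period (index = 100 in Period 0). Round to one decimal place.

Laspeyres quantity index uses base-period prices as weights.
ΣP(Period 0)·Q(Period 1) = 2796.80×6 + 132.26×31 + 311.61×2 + 14718.50×1 + 65.18×40 = 16780.8 + 4100.06 + 623.22 + 14718.5 + 2607.2 = 38829.78
ΣP(Period 0)·Q(Period 0) = 2796.80×7 + 132.26×28 + 311.61×2 + 14718.50×1 + 65.18×33 = 19577.6 + 3703.28 + 623.22 + 14718.5 + 2150.94 = 40773.54
Index = 38829.78 / 40773.54 × 100 = 95.2328

95.2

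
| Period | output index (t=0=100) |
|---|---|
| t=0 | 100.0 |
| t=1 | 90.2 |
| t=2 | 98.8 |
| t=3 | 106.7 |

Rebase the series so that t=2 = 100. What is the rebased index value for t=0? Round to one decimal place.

Rebased(t=0) = 100.0 / 98.8 × 100 = 101.2146

101.2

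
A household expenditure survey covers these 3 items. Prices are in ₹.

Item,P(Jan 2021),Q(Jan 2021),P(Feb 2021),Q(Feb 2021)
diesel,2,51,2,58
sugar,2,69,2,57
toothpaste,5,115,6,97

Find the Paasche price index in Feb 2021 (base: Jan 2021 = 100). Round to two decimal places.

113.57

Paasche price index uses current-period quantities as weights.
ΣP(Feb 2021)·Q(Feb 2021) = 2×58 + 2×57 + 6×97 = 116 + 114 + 582 = 812
ΣP(Jan 2021)·Q(Feb 2021) = 2×58 + 2×57 + 5×97 = 116 + 114 + 485 = 715
Index = 812 / 715 × 100 = 113.5664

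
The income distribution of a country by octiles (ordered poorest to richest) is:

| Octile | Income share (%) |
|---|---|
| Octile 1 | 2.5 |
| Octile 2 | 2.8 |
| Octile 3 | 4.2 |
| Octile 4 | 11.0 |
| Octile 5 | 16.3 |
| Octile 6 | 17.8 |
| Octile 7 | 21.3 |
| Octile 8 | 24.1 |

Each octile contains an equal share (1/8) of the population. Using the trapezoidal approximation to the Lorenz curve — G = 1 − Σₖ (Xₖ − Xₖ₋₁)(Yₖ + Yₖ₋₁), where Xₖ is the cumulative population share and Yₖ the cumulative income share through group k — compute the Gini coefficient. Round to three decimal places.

Cumulative income shares Yₖ: 0.0250, 0.0530, 0.0950, 0.2050, 0.3680, 0.5460, 0.7590, 1.0000
Σ (Xₖ−Xₖ₋₁)(Yₖ+Yₖ₋₁) = (1/8)(0.0250+0.0000) + (1/8)(0.0530+0.0250) + (1/8)(0.0950+0.0530) + (1/8)(0.2050+0.0950) + (1/8)(0.3680+0.2050) + (1/8)(0.5460+0.3680) + (1/8)(0.7590+0.5460) + (1/8)(1.0000+0.7590)
  = 0.0031 + 0.0097 + 0.0185 + 0.0375 + 0.0716 + 0.1143 + 0.1631 + 0.2199 = 0.6378
G = 1 − 0.6378 = 0.3622

0.362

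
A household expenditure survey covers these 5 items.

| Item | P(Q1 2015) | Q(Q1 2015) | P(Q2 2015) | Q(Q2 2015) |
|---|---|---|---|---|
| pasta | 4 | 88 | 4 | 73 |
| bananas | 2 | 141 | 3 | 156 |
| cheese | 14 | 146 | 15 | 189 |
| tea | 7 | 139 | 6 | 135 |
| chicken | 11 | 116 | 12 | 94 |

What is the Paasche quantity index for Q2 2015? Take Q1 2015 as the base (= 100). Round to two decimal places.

106.59

Paasche quantity index uses current-period prices as weights.
ΣP(Q2 2015)·Q(Q2 2015) = 4×73 + 3×156 + 15×189 + 6×135 + 12×94 = 292 + 468 + 2835 + 810 + 1128 = 5533
ΣP(Q2 2015)·Q(Q1 2015) = 4×88 + 3×141 + 15×146 + 6×139 + 12×116 = 352 + 423 + 2190 + 834 + 1392 = 5191
Index = 5533 / 5191 × 100 = 106.5883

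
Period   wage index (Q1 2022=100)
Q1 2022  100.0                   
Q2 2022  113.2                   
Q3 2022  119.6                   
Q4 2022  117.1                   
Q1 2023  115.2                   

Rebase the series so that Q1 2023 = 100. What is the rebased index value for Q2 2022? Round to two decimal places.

Rebased(Q2 2022) = 113.2 / 115.2 × 100 = 98.2639

98.26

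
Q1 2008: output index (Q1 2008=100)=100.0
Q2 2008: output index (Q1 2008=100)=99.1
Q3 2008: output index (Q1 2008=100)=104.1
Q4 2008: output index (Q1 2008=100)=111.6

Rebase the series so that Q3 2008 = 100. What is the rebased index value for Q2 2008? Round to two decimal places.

95.20

Rebased(Q2 2008) = 99.1 / 104.1 × 100 = 95.1969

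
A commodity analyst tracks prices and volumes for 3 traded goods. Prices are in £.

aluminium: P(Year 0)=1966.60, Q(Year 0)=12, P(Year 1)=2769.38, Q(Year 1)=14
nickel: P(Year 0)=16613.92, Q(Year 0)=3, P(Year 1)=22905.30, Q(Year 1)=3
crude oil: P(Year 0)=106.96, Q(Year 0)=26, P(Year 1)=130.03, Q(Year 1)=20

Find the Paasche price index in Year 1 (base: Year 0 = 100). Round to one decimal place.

Paasche price index uses current-period quantities as weights.
ΣP(Year 1)·Q(Year 1) = 2769.38×14 + 22905.30×3 + 130.03×20 = 38771.32 + 68715.9 + 2600.6 = 110087.82
ΣP(Year 0)·Q(Year 1) = 1966.60×14 + 16613.92×3 + 106.96×20 = 27532.4 + 49841.76 + 2139.2 = 79513.36
Index = 110087.82 / 79513.36 × 100 = 138.4520

138.5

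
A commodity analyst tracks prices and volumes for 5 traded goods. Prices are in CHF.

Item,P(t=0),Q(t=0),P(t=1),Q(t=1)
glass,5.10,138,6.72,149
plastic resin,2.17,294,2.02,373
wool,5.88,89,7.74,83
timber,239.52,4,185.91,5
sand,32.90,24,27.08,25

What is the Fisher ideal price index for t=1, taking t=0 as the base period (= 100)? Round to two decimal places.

Laspeyres component (base-period weights):
ΣP(t=1)Q(t=0) = 6.72×138 + 2.02×294 + 7.74×89 + 185.91×4 + 27.08×24 = 927.36 + 593.88 + 688.86 + 743.64 + 649.92 = 3603.66
ΣP(t=0)Q(t=0) = 5.10×138 + 2.17×294 + 5.88×89 + 239.52×4 + 32.90×24 = 703.8 + 637.98 + 523.32 + 958.08 + 789.6 = 3612.78
L = 3603.66 / 3612.78 × 100 = 99.7476
Paasche component (current-period weights):
ΣP(t=1)Q(t=1) = 6.72×149 + 2.02×373 + 7.74×83 + 185.91×5 + 27.08×25 = 1001.28 + 753.46 + 642.42 + 929.55 + 677 = 4003.71
ΣP(t=0)Q(t=1) = 5.10×149 + 2.17×373 + 5.88×83 + 239.52×5 + 32.90×25 = 759.9 + 809.41 + 488.04 + 1197.6 + 822.5 = 4077.45
P = 4003.71 / 4077.45 × 100 = 98.1915
Fisher = √(L × P) = √(99.7476 × 98.1915) = 98.9665

98.97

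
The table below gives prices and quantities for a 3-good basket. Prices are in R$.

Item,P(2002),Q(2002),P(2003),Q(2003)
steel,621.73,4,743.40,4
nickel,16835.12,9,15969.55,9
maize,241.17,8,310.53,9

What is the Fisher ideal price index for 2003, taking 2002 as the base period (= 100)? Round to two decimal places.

Laspeyres component (base-period weights):
ΣP(2003)Q(2002) = 743.40×4 + 15969.55×9 + 310.53×8 = 2973.6 + 143725.95 + 2484.24 = 149183.79
ΣP(2002)Q(2002) = 621.73×4 + 16835.12×9 + 241.17×8 = 2486.92 + 151516.08 + 1929.36 = 155932.36
L = 149183.79 / 155932.36 × 100 = 95.6721
Paasche component (current-period weights):
ΣP(2003)Q(2003) = 743.40×4 + 15969.55×9 + 310.53×9 = 2973.6 + 143725.95 + 2794.77 = 149494.32
ΣP(2002)Q(2003) = 621.73×4 + 16835.12×9 + 241.17×9 = 2486.92 + 151516.08 + 2170.53 = 156173.53
P = 149494.32 / 156173.53 × 100 = 95.7232
Fisher = √(L × P) = √(95.6721 × 95.7232) = 95.6977

95.70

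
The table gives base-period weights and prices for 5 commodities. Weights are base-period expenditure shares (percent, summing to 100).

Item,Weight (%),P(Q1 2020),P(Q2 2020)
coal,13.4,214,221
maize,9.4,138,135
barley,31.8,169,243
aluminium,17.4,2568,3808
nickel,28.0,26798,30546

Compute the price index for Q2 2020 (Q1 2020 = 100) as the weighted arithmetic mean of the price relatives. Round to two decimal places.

126.48

coal: 13.4 × (221/214) = 13.4 × 1.032710 = 13.8383
maize: 9.4 × (135/138) = 9.4 × 0.978261 = 9.1957
barley: 31.8 × (243/169) = 31.8 × 1.437870 = 45.7243
aluminium: 17.4 × (3808/2568) = 17.4 × 1.482866 = 25.8019
nickel: 28.0 × (30546/26798) = 28.0 × 1.139861 = 31.9161
Index = Σ wᵢ·(p₁ᵢ/p₀ᵢ) = 13.8383 + 9.1957 + 45.7243 + 25.8019 + 31.9161 = 126.4762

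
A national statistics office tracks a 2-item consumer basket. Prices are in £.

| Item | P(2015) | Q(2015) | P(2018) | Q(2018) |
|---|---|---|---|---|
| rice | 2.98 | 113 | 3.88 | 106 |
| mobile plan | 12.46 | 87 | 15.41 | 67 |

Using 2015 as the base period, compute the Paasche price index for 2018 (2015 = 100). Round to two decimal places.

Paasche price index uses current-period quantities as weights.
ΣP(2018)·Q(2018) = 3.88×106 + 15.41×67 = 411.28 + 1032.47 = 1443.75
ΣP(2015)·Q(2018) = 2.98×106 + 12.46×67 = 315.88 + 834.82 = 1150.7
Index = 1443.75 / 1150.7 × 100 = 125.4671

125.47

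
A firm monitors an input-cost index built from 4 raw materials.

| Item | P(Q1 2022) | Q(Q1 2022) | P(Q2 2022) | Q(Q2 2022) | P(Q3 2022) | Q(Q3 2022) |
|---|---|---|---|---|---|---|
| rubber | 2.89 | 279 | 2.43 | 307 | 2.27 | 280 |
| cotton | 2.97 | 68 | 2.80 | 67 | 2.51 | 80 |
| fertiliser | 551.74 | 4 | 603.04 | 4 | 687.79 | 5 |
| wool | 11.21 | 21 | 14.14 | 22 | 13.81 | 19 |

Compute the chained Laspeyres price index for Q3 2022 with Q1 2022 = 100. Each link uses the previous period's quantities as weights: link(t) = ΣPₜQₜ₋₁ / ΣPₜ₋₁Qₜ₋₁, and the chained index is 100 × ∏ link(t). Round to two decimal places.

Link Q1 2022→Q2 2022:
ΣP(Q2 2022)Q(Q1 2022) = 2.43×279 + 2.80×68 + 603.04×4 + 14.14×21 = 677.97 + 190.4 + 2412.16 + 296.94 = 3577.47
ΣP(Q1 2022)Q(Q1 2022) = 2.89×279 + 2.97×68 + 551.74×4 + 11.21×21 = 806.31 + 201.96 + 2206.96 + 235.41 = 3450.64
link = 3577.47/3450.64 = 1.036756
Link Q2 2022→Q3 2022:
ΣP(Q3 2022)Q(Q2 2022) = 2.27×307 + 2.51×67 + 687.79×4 + 13.81×22 = 696.89 + 168.17 + 2751.16 + 303.82 = 3920.04
ΣP(Q2 2022)Q(Q2 2022) = 2.43×307 + 2.80×67 + 603.04×4 + 14.14×22 = 746.01 + 187.6 + 2412.16 + 311.08 = 3656.85
link = 3920.04/3656.85 = 1.071972
Chained index = 100 × 1.036756 × 1.071972 = 111.1373

111.14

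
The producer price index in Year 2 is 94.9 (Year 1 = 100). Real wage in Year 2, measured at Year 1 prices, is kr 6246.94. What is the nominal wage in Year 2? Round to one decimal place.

Nominal = Real × (Index/100) = 6246.94 × (94.9/100)
        = 6246.94 × 0.949 = 5928.3461

5928.3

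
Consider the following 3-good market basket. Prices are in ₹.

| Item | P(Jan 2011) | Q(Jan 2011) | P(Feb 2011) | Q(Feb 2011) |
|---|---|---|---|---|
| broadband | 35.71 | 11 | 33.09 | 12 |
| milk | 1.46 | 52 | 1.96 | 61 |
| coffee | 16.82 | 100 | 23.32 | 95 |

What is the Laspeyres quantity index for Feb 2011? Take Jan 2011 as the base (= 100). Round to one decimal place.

Laspeyres quantity index uses base-period prices as weights.
ΣP(Jan 2011)·Q(Feb 2011) = 35.71×12 + 1.46×61 + 16.82×95 = 428.52 + 89.06 + 1597.9 = 2115.48
ΣP(Jan 2011)·Q(Jan 2011) = 35.71×11 + 1.46×52 + 16.82×100 = 392.81 + 75.92 + 1682 = 2150.73
Index = 2115.48 / 2150.73 × 100 = 98.3610

98.4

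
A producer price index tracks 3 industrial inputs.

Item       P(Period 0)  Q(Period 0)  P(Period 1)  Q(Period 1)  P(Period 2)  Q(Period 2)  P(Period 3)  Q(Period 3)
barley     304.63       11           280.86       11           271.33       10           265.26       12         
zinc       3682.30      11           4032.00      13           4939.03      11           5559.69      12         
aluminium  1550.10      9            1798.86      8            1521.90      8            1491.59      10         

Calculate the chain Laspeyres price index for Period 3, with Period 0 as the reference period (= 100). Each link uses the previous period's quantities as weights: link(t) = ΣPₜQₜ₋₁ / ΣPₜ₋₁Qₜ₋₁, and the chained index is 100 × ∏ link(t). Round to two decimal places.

Link Period 0→Period 1:
ΣP(Period 1)Q(Period 0) = 280.86×11 + 4032.00×11 + 1798.86×9 = 3089.46 + 44352 + 16189.74 = 63631.2
ΣP(Period 0)Q(Period 0) = 304.63×11 + 3682.30×11 + 1550.10×9 = 3350.93 + 40505.3 + 13950.9 = 57807.13
link = 63631.2/57807.13 = 1.100750
Link Period 1→Period 2:
ΣP(Period 2)Q(Period 1) = 271.33×11 + 4939.03×13 + 1521.90×8 = 2984.63 + 64207.39 + 12175.2 = 79367.22
ΣP(Period 1)Q(Period 1) = 280.86×11 + 4032.00×13 + 1798.86×8 = 3089.46 + 52416 + 14390.88 = 69896.34
link = 79367.22/69896.34 = 1.135499
Link Period 2→Period 3:
ΣP(Period 3)Q(Period 2) = 265.26×10 + 5559.69×11 + 1491.59×8 = 2652.6 + 61156.59 + 11932.72 = 75741.91
ΣP(Period 2)Q(Period 2) = 271.33×10 + 4939.03×11 + 1521.90×8 = 2713.3 + 54329.33 + 12175.2 = 69217.83
link = 75741.91/69217.83 = 1.094254
Chained index = 100 × 1.100750 × 1.135499 × 1.094254 = 136.7709

136.77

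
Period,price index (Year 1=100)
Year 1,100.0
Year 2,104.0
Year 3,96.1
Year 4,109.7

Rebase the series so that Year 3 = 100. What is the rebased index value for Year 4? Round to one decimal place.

Rebased(Year 4) = 109.7 / 96.1 × 100 = 114.1519

114.2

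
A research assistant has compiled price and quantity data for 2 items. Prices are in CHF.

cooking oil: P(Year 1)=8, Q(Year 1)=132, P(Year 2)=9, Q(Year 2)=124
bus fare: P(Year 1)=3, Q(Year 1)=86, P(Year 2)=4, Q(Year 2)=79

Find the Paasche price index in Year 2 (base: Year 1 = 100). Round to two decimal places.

116.52

Paasche price index uses current-period quantities as weights.
ΣP(Year 2)·Q(Year 2) = 9×124 + 4×79 = 1116 + 316 = 1432
ΣP(Year 1)·Q(Year 2) = 8×124 + 3×79 = 992 + 237 = 1229
Index = 1432 / 1229 × 100 = 116.5175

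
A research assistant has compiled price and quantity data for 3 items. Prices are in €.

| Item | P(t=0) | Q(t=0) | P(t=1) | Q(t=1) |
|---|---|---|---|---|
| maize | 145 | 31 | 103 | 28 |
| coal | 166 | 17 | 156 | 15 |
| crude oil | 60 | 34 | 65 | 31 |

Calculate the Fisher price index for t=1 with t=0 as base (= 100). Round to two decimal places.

Laspeyres component (base-period weights):
ΣP(t=1)Q(t=0) = 103×31 + 156×17 + 65×34 = 3193 + 2652 + 2210 = 8055
ΣP(t=0)Q(t=0) = 145×31 + 166×17 + 60×34 = 4495 + 2822 + 2040 = 9357
L = 8055 / 9357 × 100 = 86.0853
Paasche component (current-period weights):
ΣP(t=1)Q(t=1) = 103×28 + 156×15 + 65×31 = 2884 + 2340 + 2015 = 7239
ΣP(t=0)Q(t=1) = 145×28 + 166×15 + 60×31 = 4060 + 2490 + 1860 = 8410
P = 7239 / 8410 × 100 = 86.0761
Fisher = √(L × P) = √(86.0853 × 86.0761) = 86.0807

86.08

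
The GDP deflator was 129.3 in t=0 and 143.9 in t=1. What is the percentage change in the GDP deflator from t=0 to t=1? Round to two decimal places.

Change = (143.9 − 129.3) / 129.3 × 100
       = 14.6 / 129.3 × 100 = 11.2916%

11.29%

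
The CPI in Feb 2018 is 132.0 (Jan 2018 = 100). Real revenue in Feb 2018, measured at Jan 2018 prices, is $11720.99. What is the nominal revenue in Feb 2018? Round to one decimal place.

Nominal = Real × (Index/100) = 11720.99 × (132.0/100)
        = 11720.99 × 1.320 = 15471.7068

15471.7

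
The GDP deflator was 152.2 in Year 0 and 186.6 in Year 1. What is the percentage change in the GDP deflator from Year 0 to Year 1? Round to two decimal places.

22.60%

Change = (186.6 − 152.2) / 152.2 × 100
       = 34.4 / 152.2 × 100 = 22.6018%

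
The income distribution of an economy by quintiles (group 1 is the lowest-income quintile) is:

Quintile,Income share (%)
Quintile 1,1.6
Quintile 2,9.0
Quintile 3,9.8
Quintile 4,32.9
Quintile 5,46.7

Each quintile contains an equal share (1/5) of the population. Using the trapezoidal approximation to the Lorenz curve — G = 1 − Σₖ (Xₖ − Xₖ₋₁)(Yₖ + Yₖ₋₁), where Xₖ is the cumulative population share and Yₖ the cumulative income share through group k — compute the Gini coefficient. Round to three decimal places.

Cumulative income shares Yₖ: 0.0160, 0.1060, 0.2040, 0.5330, 1.0000
Σ (Xₖ−Xₖ₋₁)(Yₖ+Yₖ₋₁) = (1/5)(0.0160+0.0000) + (1/5)(0.1060+0.0160) + (1/5)(0.2040+0.1060) + (1/5)(0.5330+0.2040) + (1/5)(1.0000+0.5330)
  = 0.0032 + 0.0244 + 0.0620 + 0.1474 + 0.3066 = 0.5436
G = 1 − 0.5436 = 0.4564

0.456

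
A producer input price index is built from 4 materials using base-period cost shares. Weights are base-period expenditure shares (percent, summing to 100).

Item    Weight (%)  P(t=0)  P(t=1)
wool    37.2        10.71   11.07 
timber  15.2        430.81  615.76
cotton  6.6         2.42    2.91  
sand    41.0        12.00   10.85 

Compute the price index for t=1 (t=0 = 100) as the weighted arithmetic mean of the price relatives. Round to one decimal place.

105.2

wool: 37.2 × (11.07/10.71) = 37.2 × 1.033613 = 38.4504
timber: 15.2 × (615.76/430.81) = 15.2 × 1.429308 = 21.7255
cotton: 6.6 × (2.91/2.42) = 6.6 × 1.202479 = 7.9364
sand: 41.0 × (10.85/12.00) = 41.0 × 0.904167 = 37.0708
Index = Σ wᵢ·(p₁ᵢ/p₀ᵢ) = 38.4504 + 21.7255 + 7.9364 + 37.0708 = 105.1831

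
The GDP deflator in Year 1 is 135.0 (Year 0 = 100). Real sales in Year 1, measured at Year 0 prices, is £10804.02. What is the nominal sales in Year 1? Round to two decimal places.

14585.43

Nominal = Real × (Index/100) = 10804.02 × (135.0/100)
        = 10804.02 × 1.350 = 14585.4270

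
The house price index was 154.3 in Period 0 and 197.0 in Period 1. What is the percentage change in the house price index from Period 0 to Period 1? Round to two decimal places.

Change = (197.0 − 154.3) / 154.3 × 100
       = 42.7 / 154.3 × 100 = 27.6734%

27.67%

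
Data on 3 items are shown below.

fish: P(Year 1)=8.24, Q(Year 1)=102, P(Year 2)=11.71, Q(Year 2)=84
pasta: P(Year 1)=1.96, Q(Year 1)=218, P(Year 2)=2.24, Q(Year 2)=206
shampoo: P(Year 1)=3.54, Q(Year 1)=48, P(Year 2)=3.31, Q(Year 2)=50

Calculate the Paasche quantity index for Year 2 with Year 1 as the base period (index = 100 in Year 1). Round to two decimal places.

Paasche quantity index uses current-period prices as weights.
ΣP(Year 2)·Q(Year 2) = 11.71×84 + 2.24×206 + 3.31×50 = 983.64 + 461.44 + 165.5 = 1610.58
ΣP(Year 2)·Q(Year 1) = 11.71×102 + 2.24×218 + 3.31×48 = 1194.42 + 488.32 + 158.88 = 1841.62
Index = 1610.58 / 1841.62 × 100 = 87.4545

87.45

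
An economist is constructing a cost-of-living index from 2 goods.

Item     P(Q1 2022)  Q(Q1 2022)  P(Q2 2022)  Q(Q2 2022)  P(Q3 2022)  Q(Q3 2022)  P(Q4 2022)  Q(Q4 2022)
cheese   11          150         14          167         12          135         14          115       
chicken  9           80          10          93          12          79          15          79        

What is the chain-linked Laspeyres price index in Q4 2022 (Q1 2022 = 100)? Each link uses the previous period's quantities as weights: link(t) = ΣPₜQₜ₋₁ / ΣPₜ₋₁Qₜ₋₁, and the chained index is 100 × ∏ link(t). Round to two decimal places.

Link Q1 2022→Q2 2022:
ΣP(Q2 2022)Q(Q1 2022) = 14×150 + 10×80 = 2100 + 800 = 2900
ΣP(Q1 2022)Q(Q1 2022) = 11×150 + 9×80 = 1650 + 720 = 2370
link = 2900/2370 = 1.223629
Link Q2 2022→Q3 2022:
ΣP(Q3 2022)Q(Q2 2022) = 12×167 + 12×93 = 2004 + 1116 = 3120
ΣP(Q2 2022)Q(Q2 2022) = 14×167 + 10×93 = 2338 + 930 = 3268
link = 3120/3268 = 0.954712
Link Q3 2022→Q4 2022:
ΣP(Q4 2022)Q(Q3 2022) = 14×135 + 15×79 = 1890 + 1185 = 3075
ΣP(Q3 2022)Q(Q3 2022) = 12×135 + 12×79 = 1620 + 948 = 2568
link = 3075/2568 = 1.197430
Chained index = 100 × 1.223629 × 0.954712 × 1.197430 = 139.8854

139.89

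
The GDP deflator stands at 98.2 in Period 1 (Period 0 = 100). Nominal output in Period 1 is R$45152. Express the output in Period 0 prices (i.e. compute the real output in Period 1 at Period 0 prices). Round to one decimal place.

Real = Nominal ÷ (Index/100) = 45152 ÷ (98.2/100)
     = 45152 ÷ 0.982 = 45979.6334

45979.6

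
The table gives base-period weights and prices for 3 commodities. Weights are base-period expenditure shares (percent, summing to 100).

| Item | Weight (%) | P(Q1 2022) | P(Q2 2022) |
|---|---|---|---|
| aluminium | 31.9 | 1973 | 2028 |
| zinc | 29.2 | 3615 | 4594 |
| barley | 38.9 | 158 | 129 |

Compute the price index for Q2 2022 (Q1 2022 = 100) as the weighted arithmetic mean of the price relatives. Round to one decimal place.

aluminium: 31.9 × (2028/1973) = 31.9 × 1.027876 = 32.7893
zinc: 29.2 × (4594/3615) = 29.2 × 1.270816 = 37.1078
barley: 38.9 × (129/158) = 38.9 × 0.816456 = 31.7601
Index = Σ wᵢ·(p₁ᵢ/p₀ᵢ) = 32.7893 + 37.1078 + 31.7601 = 101.6572

101.7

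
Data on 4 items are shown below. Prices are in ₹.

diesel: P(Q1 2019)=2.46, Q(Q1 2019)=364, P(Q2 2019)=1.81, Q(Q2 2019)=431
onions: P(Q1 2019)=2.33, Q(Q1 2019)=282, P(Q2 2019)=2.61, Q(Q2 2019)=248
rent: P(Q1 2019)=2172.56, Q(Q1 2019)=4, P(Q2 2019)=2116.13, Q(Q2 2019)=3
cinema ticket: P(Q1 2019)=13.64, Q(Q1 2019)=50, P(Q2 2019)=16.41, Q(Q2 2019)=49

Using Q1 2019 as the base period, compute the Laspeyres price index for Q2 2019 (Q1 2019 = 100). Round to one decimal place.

Laspeyres price index uses base-period quantities as weights.
ΣP(Q2 2019)·Q(Q1 2019) = 1.81×364 + 2.61×282 + 2116.13×4 + 16.41×50 = 658.84 + 736.02 + 8464.52 + 820.5 = 10679.88
ΣP(Q1 2019)·Q(Q1 2019) = 2.46×364 + 2.33×282 + 2172.56×4 + 13.64×50 = 895.44 + 657.06 + 8690.24 + 682 = 10924.74
Index = 10679.88 / 10924.74 × 100 = 97.7587

97.8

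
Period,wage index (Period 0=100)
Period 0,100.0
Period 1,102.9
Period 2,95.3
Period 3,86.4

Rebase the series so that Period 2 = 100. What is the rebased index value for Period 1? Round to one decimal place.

Rebased(Period 1) = 102.9 / 95.3 × 100 = 107.9748

108.0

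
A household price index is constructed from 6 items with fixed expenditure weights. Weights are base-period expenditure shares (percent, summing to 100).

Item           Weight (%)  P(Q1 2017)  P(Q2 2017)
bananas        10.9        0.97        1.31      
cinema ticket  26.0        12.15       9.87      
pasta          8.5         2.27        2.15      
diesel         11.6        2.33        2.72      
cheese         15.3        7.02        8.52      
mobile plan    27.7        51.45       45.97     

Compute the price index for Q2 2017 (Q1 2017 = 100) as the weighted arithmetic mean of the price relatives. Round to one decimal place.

100.8

bananas: 10.9 × (1.31/0.97) = 10.9 × 1.350515 = 14.7206
cinema ticket: 26.0 × (9.87/12.15) = 26.0 × 0.812346 = 21.1210
pasta: 8.5 × (2.15/2.27) = 8.5 × 0.947137 = 8.0507
diesel: 11.6 × (2.72/2.33) = 11.6 × 1.167382 = 13.5416
cheese: 15.3 × (8.52/7.02) = 15.3 × 1.213675 = 18.5692
mobile plan: 27.7 × (45.97/51.45) = 27.7 × 0.893489 = 24.7496
Index = Σ wᵢ·(p₁ᵢ/p₀ᵢ) = 14.7206 + 21.1210 + 8.0507 + 13.5416 + 18.5692 + 24.7496 = 100.7528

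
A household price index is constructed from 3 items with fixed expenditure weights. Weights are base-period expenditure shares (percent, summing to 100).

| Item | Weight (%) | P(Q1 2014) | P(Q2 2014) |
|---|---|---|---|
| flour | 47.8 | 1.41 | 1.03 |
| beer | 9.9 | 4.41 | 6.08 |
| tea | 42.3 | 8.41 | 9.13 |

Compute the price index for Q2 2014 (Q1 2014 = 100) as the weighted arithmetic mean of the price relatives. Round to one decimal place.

94.5

flour: 47.8 × (1.03/1.41) = 47.8 × 0.730496 = 34.9177
beer: 9.9 × (6.08/4.41) = 9.9 × 1.378685 = 13.6490
tea: 42.3 × (9.13/8.41) = 42.3 × 1.085612 = 45.9214
Index = Σ wᵢ·(p₁ᵢ/p₀ᵢ) = 34.9177 + 13.6490 + 45.9214 = 94.4881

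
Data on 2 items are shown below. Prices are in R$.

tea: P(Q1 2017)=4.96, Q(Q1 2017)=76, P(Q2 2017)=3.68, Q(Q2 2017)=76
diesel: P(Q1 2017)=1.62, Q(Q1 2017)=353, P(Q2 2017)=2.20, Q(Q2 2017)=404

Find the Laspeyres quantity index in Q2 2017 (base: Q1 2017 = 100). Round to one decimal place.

108.7

Laspeyres quantity index uses base-period prices as weights.
ΣP(Q1 2017)·Q(Q2 2017) = 4.96×76 + 1.62×404 = 376.96 + 654.48 = 1031.44
ΣP(Q1 2017)·Q(Q1 2017) = 4.96×76 + 1.62×353 = 376.96 + 571.86 = 948.82
Index = 1031.44 / 948.82 × 100 = 108.7077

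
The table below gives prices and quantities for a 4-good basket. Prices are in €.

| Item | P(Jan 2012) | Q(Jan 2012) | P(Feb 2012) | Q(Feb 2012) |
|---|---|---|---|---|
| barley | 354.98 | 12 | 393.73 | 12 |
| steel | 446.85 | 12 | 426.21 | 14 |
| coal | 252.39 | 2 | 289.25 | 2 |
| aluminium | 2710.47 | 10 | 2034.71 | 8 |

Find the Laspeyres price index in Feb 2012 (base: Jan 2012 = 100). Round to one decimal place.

Laspeyres price index uses base-period quantities as weights.
ΣP(Feb 2012)·Q(Jan 2012) = 393.73×12 + 426.21×12 + 289.25×2 + 2034.71×10 = 4724.76 + 5114.52 + 578.5 + 20347.1 = 30764.88
ΣP(Jan 2012)·Q(Jan 2012) = 354.98×12 + 446.85×12 + 252.39×2 + 2710.47×10 = 4259.76 + 5362.2 + 504.78 + 27104.7 = 37231.44
Index = 30764.88 / 37231.44 × 100 = 82.6315

82.6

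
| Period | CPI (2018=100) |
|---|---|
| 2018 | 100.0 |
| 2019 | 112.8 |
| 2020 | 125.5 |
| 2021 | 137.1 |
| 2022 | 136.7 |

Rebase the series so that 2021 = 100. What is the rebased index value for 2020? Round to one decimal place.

91.5

Rebased(2020) = 125.5 / 137.1 × 100 = 91.5390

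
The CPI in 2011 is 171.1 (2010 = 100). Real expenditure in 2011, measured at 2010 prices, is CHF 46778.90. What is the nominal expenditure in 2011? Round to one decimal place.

Nominal = Real × (Index/100) = 46778.90 × (171.1/100)
        = 46778.90 × 1.711 = 80038.6979

80038.7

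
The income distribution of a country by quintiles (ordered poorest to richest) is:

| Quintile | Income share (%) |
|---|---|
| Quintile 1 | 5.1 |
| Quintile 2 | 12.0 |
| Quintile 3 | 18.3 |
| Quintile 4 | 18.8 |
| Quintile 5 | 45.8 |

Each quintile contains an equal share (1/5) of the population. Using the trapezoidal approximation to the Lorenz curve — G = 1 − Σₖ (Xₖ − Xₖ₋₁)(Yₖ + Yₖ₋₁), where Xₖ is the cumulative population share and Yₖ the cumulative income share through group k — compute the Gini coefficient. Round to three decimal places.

0.353

Cumulative income shares Yₖ: 0.0510, 0.1710, 0.3540, 0.5420, 1.0000
Σ (Xₖ−Xₖ₋₁)(Yₖ+Yₖ₋₁) = (1/5)(0.0510+0.0000) + (1/5)(0.1710+0.0510) + (1/5)(0.3540+0.1710) + (1/5)(0.5420+0.3540) + (1/5)(1.0000+0.5420)
  = 0.0102 + 0.0444 + 0.1050 + 0.1792 + 0.3084 = 0.6472
G = 1 − 0.6472 = 0.3528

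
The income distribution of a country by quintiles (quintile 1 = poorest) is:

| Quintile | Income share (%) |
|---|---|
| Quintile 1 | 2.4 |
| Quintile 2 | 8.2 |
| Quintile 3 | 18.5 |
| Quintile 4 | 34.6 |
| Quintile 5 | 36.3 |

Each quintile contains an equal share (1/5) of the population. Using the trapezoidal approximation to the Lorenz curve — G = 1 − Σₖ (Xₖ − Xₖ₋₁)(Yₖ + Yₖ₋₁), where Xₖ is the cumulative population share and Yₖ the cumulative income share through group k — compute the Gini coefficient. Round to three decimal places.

Cumulative income shares Yₖ: 0.0240, 0.1060, 0.2910, 0.6370, 1.0000
Σ (Xₖ−Xₖ₋₁)(Yₖ+Yₖ₋₁) = (1/5)(0.0240+0.0000) + (1/5)(0.1060+0.0240) + (1/5)(0.2910+0.1060) + (1/5)(0.6370+0.2910) + (1/5)(1.0000+0.6370)
  = 0.0048 + 0.0260 + 0.0794 + 0.1856 + 0.3274 = 0.6232
G = 1 − 0.6232 = 0.3768

0.377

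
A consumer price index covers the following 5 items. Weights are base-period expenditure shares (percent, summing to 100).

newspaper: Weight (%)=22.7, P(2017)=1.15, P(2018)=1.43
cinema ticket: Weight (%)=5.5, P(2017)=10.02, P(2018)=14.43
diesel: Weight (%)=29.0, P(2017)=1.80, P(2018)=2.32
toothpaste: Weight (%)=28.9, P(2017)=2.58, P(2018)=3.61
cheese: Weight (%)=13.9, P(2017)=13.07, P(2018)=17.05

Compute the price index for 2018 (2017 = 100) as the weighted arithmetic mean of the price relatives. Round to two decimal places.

132.10

newspaper: 22.7 × (1.43/1.15) = 22.7 × 1.243478 = 28.2270
cinema ticket: 5.5 × (14.43/10.02) = 5.5 × 1.440120 = 7.9207
diesel: 29.0 × (2.32/1.80) = 29.0 × 1.288889 = 37.3778
toothpaste: 28.9 × (3.61/2.58) = 28.9 × 1.399225 = 40.4376
cheese: 13.9 × (17.05/13.07) = 13.9 × 1.304514 = 18.1327
Index = Σ wᵢ·(p₁ᵢ/p₀ᵢ) = 28.2270 + 7.9207 + 37.3778 + 40.4376 + 18.1327 = 132.0957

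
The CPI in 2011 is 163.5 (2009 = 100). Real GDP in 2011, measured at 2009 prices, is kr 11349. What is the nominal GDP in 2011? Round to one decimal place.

18555.6

Nominal = Real × (Index/100) = 11349 × (163.5/100)
        = 11349 × 1.635 = 18555.6150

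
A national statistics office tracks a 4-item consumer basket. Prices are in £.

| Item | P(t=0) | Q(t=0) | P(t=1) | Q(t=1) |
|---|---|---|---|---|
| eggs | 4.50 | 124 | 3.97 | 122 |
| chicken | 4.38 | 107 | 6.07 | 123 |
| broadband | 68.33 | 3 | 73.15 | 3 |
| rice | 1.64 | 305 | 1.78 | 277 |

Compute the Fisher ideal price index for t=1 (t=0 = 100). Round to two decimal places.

Laspeyres component (base-period weights):
ΣP(t=1)Q(t=0) = 3.97×124 + 6.07×107 + 73.15×3 + 1.78×305 = 492.28 + 649.49 + 219.45 + 542.9 = 1904.12
ΣP(t=0)Q(t=0) = 4.50×124 + 4.38×107 + 68.33×3 + 1.64×305 = 558 + 468.66 + 204.99 + 500.2 = 1731.85
L = 1904.12 / 1731.85 × 100 = 109.9472
Paasche component (current-period weights):
ΣP(t=1)Q(t=1) = 3.97×122 + 6.07×123 + 73.15×3 + 1.78×277 = 484.34 + 746.61 + 219.45 + 493.06 = 1943.46
ΣP(t=0)Q(t=1) = 4.50×122 + 4.38×123 + 68.33×3 + 1.64×277 = 549 + 538.74 + 204.99 + 454.28 = 1747.01
P = 1943.46 / 1747.01 × 100 = 111.2449
Fisher = √(L × P) = √(109.9472 × 111.2449) = 110.5941

110.59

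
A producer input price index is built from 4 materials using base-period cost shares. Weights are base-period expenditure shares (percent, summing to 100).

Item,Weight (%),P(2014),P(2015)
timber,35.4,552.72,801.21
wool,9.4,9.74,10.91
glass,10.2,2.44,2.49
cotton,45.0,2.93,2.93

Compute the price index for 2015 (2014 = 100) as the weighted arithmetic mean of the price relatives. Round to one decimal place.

117.3

timber: 35.4 × (801.21/552.72) = 35.4 × 1.449577 = 51.3150
wool: 9.4 × (10.91/9.74) = 9.4 × 1.120123 = 10.5292
glass: 10.2 × (2.49/2.44) = 10.2 × 1.020492 = 10.4090
cotton: 45.0 × (2.93/2.93) = 45.0 × 1.000000 = 45.0000
Index = Σ wᵢ·(p₁ᵢ/p₀ᵢ) = 51.3150 + 10.5292 + 10.4090 + 45.0000 = 117.2532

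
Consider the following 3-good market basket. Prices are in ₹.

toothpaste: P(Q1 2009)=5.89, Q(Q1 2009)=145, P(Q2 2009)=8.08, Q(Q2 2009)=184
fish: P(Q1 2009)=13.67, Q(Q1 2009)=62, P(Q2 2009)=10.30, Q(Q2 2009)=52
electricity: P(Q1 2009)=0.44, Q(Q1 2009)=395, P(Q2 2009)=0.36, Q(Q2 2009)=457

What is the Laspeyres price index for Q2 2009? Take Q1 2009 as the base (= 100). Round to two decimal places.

Laspeyres price index uses base-period quantities as weights.
ΣP(Q2 2009)·Q(Q1 2009) = 8.08×145 + 10.30×62 + 0.36×395 = 1171.6 + 638.6 + 142.2 = 1952.4
ΣP(Q1 2009)·Q(Q1 2009) = 5.89×145 + 13.67×62 + 0.44×395 = 854.05 + 847.54 + 173.8 = 1875.39
Index = 1952.4 / 1875.39 × 100 = 104.1063

104.11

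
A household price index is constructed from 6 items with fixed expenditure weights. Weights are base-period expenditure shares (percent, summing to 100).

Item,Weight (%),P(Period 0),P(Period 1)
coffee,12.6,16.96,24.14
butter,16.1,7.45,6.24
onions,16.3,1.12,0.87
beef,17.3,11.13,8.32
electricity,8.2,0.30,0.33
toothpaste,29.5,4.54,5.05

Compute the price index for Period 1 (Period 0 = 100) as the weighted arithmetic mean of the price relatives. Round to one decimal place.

98.8

coffee: 12.6 × (24.14/16.96) = 12.6 × 1.423349 = 17.9342
butter: 16.1 × (6.24/7.45) = 16.1 × 0.837584 = 13.4851
onions: 16.3 × (0.87/1.12) = 16.3 × 0.776786 = 12.6616
beef: 17.3 × (8.32/11.13) = 17.3 × 0.747529 = 12.9323
electricity: 8.2 × (0.33/0.30) = 8.2 × 1.100000 = 9.0200
toothpaste: 29.5 × (5.05/4.54) = 29.5 × 1.112335 = 32.8139
Index = Σ wᵢ·(p₁ᵢ/p₀ᵢ) = 17.9342 + 13.4851 + 12.6616 + 12.9323 + 9.0200 + 32.8139 = 98.8470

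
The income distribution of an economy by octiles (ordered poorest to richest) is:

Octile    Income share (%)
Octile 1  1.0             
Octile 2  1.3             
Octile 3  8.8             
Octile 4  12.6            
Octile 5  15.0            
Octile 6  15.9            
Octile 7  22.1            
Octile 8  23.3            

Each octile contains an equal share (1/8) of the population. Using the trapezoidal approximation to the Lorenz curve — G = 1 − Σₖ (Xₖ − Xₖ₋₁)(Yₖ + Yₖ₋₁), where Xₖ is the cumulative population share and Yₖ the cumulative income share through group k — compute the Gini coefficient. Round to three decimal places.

Cumulative income shares Yₖ: 0.0100, 0.0230, 0.1110, 0.2370, 0.3870, 0.5460, 0.7670, 1.0000
Σ (Xₖ−Xₖ₋₁)(Yₖ+Yₖ₋₁) = (1/8)(0.0100+0.0000) + (1/8)(0.0230+0.0100) + (1/8)(0.1110+0.0230) + (1/8)(0.2370+0.1110) + (1/8)(0.3870+0.2370) + (1/8)(0.5460+0.3870) + (1/8)(0.7670+0.5460) + (1/8)(1.0000+0.7670)
  = 0.0013 + 0.0041 + 0.0168 + 0.0435 + 0.0780 + 0.1166 + 0.1641 + 0.2209 = 0.6452
G = 1 − 0.6452 = 0.3548

0.355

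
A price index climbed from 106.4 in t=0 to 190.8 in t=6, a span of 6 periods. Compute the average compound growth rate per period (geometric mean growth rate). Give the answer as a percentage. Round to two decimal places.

Growth factor = (190.8/106.4)^(1/6) = (1.793233)^(1/6) = 1.102231
Growth rate = 1.102231 − 1 = 0.102231 = 10.2231%

10.22%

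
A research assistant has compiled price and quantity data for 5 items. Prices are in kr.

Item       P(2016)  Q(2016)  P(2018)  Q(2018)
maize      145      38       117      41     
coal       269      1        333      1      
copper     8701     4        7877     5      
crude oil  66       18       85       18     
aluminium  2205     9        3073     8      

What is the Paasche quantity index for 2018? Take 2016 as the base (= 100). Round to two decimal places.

107.87

Paasche quantity index uses current-period prices as weights.
ΣP(2018)·Q(2018) = 117×41 + 333×1 + 7877×5 + 85×18 + 3073×8 = 4797 + 333 + 39385 + 1530 + 24584 = 70629
ΣP(2018)·Q(2016) = 117×38 + 333×1 + 7877×4 + 85×18 + 3073×9 = 4446 + 333 + 31508 + 1530 + 27657 = 65474
Index = 70629 / 65474 × 100 = 107.8734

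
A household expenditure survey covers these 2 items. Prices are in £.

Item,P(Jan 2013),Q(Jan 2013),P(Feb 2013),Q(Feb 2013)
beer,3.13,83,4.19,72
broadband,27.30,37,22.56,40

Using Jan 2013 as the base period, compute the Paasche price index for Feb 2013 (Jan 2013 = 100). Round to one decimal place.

Paasche price index uses current-period quantities as weights.
ΣP(Feb 2013)·Q(Feb 2013) = 4.19×72 + 22.56×40 = 301.68 + 902.4 = 1204.08
ΣP(Jan 2013)·Q(Feb 2013) = 3.13×72 + 27.30×40 = 225.36 + 1092 = 1317.36
Index = 1204.08 / 1317.36 × 100 = 91.4010

91.4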